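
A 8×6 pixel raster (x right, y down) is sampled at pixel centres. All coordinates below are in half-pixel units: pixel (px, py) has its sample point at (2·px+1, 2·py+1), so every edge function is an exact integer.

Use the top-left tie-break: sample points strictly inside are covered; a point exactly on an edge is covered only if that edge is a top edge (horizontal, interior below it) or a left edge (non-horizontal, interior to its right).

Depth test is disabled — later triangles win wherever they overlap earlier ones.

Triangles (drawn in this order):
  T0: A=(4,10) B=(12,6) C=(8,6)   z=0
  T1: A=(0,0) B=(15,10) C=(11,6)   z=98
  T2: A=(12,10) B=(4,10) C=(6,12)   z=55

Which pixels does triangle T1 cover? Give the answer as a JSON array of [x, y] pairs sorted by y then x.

T0:
  2·area = 16  (B↔C swapped to make it positive)
  edge (4, 10)→(8, 6): d=(4,-4) top-left  bias=+0
  edge (8, 6)→(12, 6): d=(4,0) top-left  bias=+0
  edge (12, 6)→(4, 10): d=(-8,4) right/bottom  bias=-1
    (6,0)@(13, 1): e=[0,-20,36] → ·  [on edge]
    (5,1)@(11, 3): e=[0,-12,28] → ·  [on edge]
    (4,2)@(9, 5): e=[0,-4,20] → ·  [on edge]
    (3,3)@(7, 7): e=[0,4,12] → █  [on edge]
    (4,3)@(9, 7): e=[8,4,4] → █
    (5,3)@(11, 7): e=[16,4,-4] → ·
    (2,4)@(5, 9): e=[0,12,4] → █  [on edge]
    (3,4)@(7, 9): e=[8,12,-4] → ·
    (4,4)@(9, 9): e=[16,12,-12] → ·
    (1,5)@(3, 11): e=[0,20,-4] → ·  [on edge]
    (2,5)@(5, 11): e=[8,20,-12] → ·
  covered (3 px):
    · · · · · · · ·
    · · · · · · · ·
    · · · · · · · ·
    · · · █ █ · · ·
    · · █ · · · · ·
    · · · · · · · ·
T1:
  2·area = 20  (B↔C swapped to make it positive)
  edge (0, 0)→(11, 6): d=(11,6) right/bottom  bias=-1
  edge (11, 6)→(15, 10): d=(4,4) right/bottom  bias=-1
  edge (15, 10)→(0, 0): d=(-15,-10) top-left  bias=+0
    (2,1)@(5, 3): e=[3,12,5] → █
    (3,1)@(7, 3): e=[-9,4,25] → ·
    (2,2)@(5, 5): e=[25,20,-25] → ·
    (4,2)@(9, 5): e=[1,4,15] → █
    (5,2)@(11, 5): e=[-11,-4,35] → ·
    (4,3)@(9, 7): e=[23,12,-15] → ·
    (5,3)@(11, 7): e=[11,4,5] → █
    (6,3)@(13, 7): e=[-1,-4,25] → ·
    (5,4)@(11, 9): e=[33,12,-25] → ·
  covered (3 px):
    · · · · · · · ·
    · · █ · · · · ·
    · · · · █ · · ·
    · · · · · █ · ·
    · · · · · · · ·
    · · · · · · · ·
T2:
  2·area = 16  (B↔C swapped to make it positive)
  edge (12, 10)→(6, 12): d=(-6,2) right/bottom  bias=-1
  edge (6, 12)→(4, 10): d=(-2,-2) top-left  bias=+0
  edge (4, 10)→(12, 10): d=(8,0) top-left  bias=+0
    (0,3)@(1, 7): e=[40,0,-24] → ·  [on edge]
    (1,4)@(3, 9): e=[24,0,-8] → ·  [on edge]
    (7,4)@(15, 9): e=[0,24,-8] → ·  [on edge]
    (2,5)@(5, 11): e=[8,0,8] → █  [on edge]
    (3,5)@(7, 11): e=[4,4,8] → █
    (4,5)@(9, 11): e=[0,8,8] → ·  [on edge]
  covered (2 px):
    · · · · · · · ·
    · · · · · · · ·
    · · · · · · · ·
    · · · · · · · ·
    · · · · · · · ·
    · · █ █ · · · ·

Result: [[2,1],[4,2],[5,3]]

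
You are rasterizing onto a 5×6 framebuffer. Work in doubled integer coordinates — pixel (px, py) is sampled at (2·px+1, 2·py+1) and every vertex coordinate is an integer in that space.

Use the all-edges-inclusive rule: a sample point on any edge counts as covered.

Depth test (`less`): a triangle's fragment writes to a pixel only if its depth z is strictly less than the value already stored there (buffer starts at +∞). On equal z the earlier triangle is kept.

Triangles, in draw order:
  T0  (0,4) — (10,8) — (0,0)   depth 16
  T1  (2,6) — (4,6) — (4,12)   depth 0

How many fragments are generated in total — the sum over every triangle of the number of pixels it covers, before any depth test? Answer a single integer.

T0:
  2·area = 40  (B↔C swapped to make it positive)
  edge (0, 4)→(0, 0): d=(0,-4) inclusive
  edge (0, 0)→(10, 8): d=(10,8) inclusive
  edge (10, 8)→(0, 4): d=(-10,-4) inclusive
    (0,0)@(1, 1): e=[4,2,34] → █
    (1,0)@(3, 1): e=[12,-14,42] → ·
    (0,1)@(1, 3): e=[4,22,14] → █
    (1,1)@(3, 3): e=[12,6,22] → █
    (2,1)@(5, 3): e=[20,-10,30] → ·
    (0,2)@(1, 5): e=[4,42,-6] → ·
    (1,2)@(3, 5): e=[12,26,2] → █
    (2,2)@(5, 5): e=[20,10,10] → █
    (3,2)@(7, 5): e=[28,-6,18] → ·
    (1,3)@(3, 7): e=[12,46,-18] → ·
    (2,3)@(5, 7): e=[20,30,-10] → ·
  covered (5 px):
    █ · · · ·
    █ █ · · ·
    · █ █ · ·
    · · · · ·
    · · · · ·
    · · · · ·
T1:
  2·area = 12
  edge (2, 6)→(4, 6): d=(2,0) inclusive
  edge (4, 6)→(4, 12): d=(0,6) inclusive
  edge (4, 12)→(2, 6): d=(-2,-6) inclusive
    (0,1)@(1, 3): e=[-6,18,0] → ·  [on edge]
    (1,3)@(3, 7): e=[2,6,4] → █
    (2,3)@(5, 7): e=[2,-6,16] → ·
    (1,4)@(3, 9): e=[6,6,0] → █  [on edge]
    (2,4)@(5, 9): e=[6,-6,12] → ·
    (1,5)@(3, 11): e=[10,6,-4] → ·
  covered (2 px):
    · · · · ·
    · · · · ·
    · · · · ·
    · █ · · ·
    · █ · · ·
    · · · · ·

Result: 7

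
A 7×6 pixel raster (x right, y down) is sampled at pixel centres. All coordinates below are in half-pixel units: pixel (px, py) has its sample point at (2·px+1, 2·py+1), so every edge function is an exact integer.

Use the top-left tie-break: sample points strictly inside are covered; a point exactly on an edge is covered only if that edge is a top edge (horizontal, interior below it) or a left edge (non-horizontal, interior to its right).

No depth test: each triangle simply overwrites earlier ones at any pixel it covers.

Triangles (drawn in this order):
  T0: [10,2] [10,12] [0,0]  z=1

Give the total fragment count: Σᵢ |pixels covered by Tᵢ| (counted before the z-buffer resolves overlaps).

T0:
  2·area = 100
  edge (10, 2)→(10, 12): d=(0,10) right/bottom  bias=-1
  edge (10, 12)→(0, 0): d=(-10,-12) top-left  bias=+0
  edge (0, 0)→(10, 2): d=(10,2) right/bottom  bias=-1
    (0,0)@(1, 1): e=[90,2,8] → #
    (1,0)@(3, 1): e=[70,26,4] → #
    (2,0)@(5, 1): e=[50,50,0] → ·  [on edge]
    (0,1)@(1, 3): e=[90,-18,28] → ·
    (1,1)@(3, 3): e=[70,6,24] → #
    (2,1)@(5, 3): e=[50,30,20] → #
    (3,1)@(7, 3): e=[30,54,16] → #
    (4,1)@(9, 3): e=[10,78,12] → #
    (5,1)@(11, 3): e=[-10,102,8] → ·
    (1,2)@(3, 5): e=[70,-14,44] → ·
    (2,2)@(5, 5): e=[50,10,40] → #
    (5,2)@(11, 5): e=[-10,82,28] → ·
  covered (12 px):
    # # · · · · ·
    · # # # # · ·
    · · # # # · ·
    · · · # # · ·
    · · · · # · ·
    · · · · · · ·

Result: 12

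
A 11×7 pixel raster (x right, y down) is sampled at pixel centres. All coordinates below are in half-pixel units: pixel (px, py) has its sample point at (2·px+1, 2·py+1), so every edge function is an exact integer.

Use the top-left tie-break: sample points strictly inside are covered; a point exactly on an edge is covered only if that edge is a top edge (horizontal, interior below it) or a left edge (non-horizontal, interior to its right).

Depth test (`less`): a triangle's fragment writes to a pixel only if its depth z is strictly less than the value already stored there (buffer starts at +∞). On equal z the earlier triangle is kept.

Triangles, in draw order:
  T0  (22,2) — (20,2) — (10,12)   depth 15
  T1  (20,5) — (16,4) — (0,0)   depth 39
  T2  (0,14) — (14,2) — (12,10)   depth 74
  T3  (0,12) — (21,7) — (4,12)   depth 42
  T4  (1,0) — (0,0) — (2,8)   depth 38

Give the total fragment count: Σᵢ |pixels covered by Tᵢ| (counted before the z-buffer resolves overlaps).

T0:
  2·area = 20  (B↔C swapped to make it positive)
  edge (22, 2)→(10, 12): d=(-12,10) right/bottom  bias=-1
  edge (10, 12)→(20, 2): d=(10,-10) top-left  bias=+0
  edge (20, 2)→(22, 2): d=(2,0) top-left  bias=+0
    (10,0)@(21, 1): e=[22,0,-2] → ·  [on edge]
    (9,1)@(19, 3): e=[18,0,2] → #  [on edge]
    (10,1)@(21, 3): e=[-2,20,2] → ·
    (8,2)@(17, 5): e=[14,0,6] → #  [on edge]
    (9,2)@(19, 5): e=[-6,20,6] → ·
    (7,3)@(15, 7): e=[10,0,10] → #  [on edge]
    (8,3)@(17, 7): e=[-10,20,10] → ·
    (6,4)@(13, 9): e=[6,0,14] → #  [on edge]
    (7,4)@(15, 9): e=[-14,20,14] → ·
    (5,5)@(11, 11): e=[2,0,18] → #  [on edge]
    (6,5)@(13, 11): e=[-18,20,18] → ·
    (4,6)@(9, 13): e=[-2,0,22] → ·  [on edge]
  covered (5 px):
    · · · · · · · · · · ·
    · · · · · · · · · # ·
    · · · · · · · · # · ·
    · · · · · · · # · · ·
    · · · · · · # · · · ·
    · · · · · # · · · · ·
    · · · · · · · · · · ·
T1:
  degenerate (2·area = 0) — covers nothing
T2:
  2·area = 88
  edge (0, 14)→(14, 2): d=(14,-12) top-left  bias=+0
  edge (14, 2)→(12, 10): d=(-2,8) right/bottom  bias=-1
  edge (12, 10)→(0, 14): d=(-12,4) right/bottom  bias=-1
    (6,1)@(13, 3): e=[2,6,80] → #
    (7,1)@(15, 3): e=[26,-10,72] → ·
    (5,2)@(11, 5): e=[6,18,64] → #
    (7,2)@(15, 5): e=[54,-14,48] → ·
    (4,3)@(9, 7): e=[10,30,48] → #
    (6,3)@(13, 7): e=[58,-2,32] → ·
    (10,3)@(21, 7): e=[154,-66,0] → ·  [on edge]
    (3,4)@(7, 9): e=[14,42,32] → #
    (6,4)@(13, 9): e=[86,-6,8] → ·
    (7,4)@(15, 9): e=[110,-22,0] → ·  [on edge]
    (2,5)@(5, 11): e=[18,54,16] → #
    (4,5)@(9, 11): e=[66,22,0] → ·  [on edge]
    (1,6)@(3, 13): e=[22,66,0] → ·  [on edge]
  covered (10 px):
    · · · · · · · · · · ·
    · · · · · · # · · · ·
    · · · · · # # · · · ·
    · · · · # # · · · · ·
    · · · # # # · · · · ·
    · · # # · · · · · · ·
    · · · · · · · · · · ·
T3:
  2·area = 20
  edge (0, 12)→(21, 7): d=(21,-5) top-left  bias=+0
  edge (21, 7)→(4, 12): d=(-17,5) right/bottom  bias=-1
  edge (4, 12)→(0, 12): d=(-4,0) right/bottom  bias=-1
    (10,3)@(21, 7): e=[0,0,20] → ·  [on edge]
    (6,4)@(13, 9): e=[2,6,12] → #
    (7,4)@(15, 9): e=[12,-4,12] → ·
    (2,5)@(5, 11): e=[4,12,4] → #
    (3,5)@(7, 11): e=[14,2,4] → #
    (4,5)@(9, 11): e=[24,-8,4] → ·
    (6,5)@(13, 11): e=[44,-28,4] → ·
    (2,6)@(5, 13): e=[46,-22,-4] → ·
    (3,6)@(7, 13): e=[56,-32,-4] → ·
  covered (3 px):
    · · · · · · · · · · ·
    · · · · · · · · · · ·
    · · · · · · · · · · ·
    · · · · · · · · · · ·
    · · · · · · # · · · ·
    · · # # · · · · · · ·
    · · · · · · · · · · ·
T4:
  2·area = 8  (B↔C swapped to make it positive)
  edge (1, 0)→(2, 8): d=(1,8) right/bottom  bias=-1
  edge (2, 8)→(0, 0): d=(-2,-8) top-left  bias=+0
  edge (0, 0)→(1, 0): d=(1,0) top-left  bias=+0
    (0,0)@(1, 1): e=[1,6,1] → #
    (1,0)@(3, 1): e=[-15,22,1] → ·
    (0,1)@(1, 3): e=[3,2,3] → #
    (1,1)@(3, 3): e=[-13,18,3] → ·
    (0,2)@(1, 5): e=[5,-2,5] → ·
  covered (2 px):
    # · · · · · · · · · ·
    # · · · · · · · · · ·
    · · · · · · · · · · ·
    · · · · · · · · · · ·
    · · · · · · · · · · ·
    · · · · · · · · · · ·
    · · · · · · · · · · ·

Result: 20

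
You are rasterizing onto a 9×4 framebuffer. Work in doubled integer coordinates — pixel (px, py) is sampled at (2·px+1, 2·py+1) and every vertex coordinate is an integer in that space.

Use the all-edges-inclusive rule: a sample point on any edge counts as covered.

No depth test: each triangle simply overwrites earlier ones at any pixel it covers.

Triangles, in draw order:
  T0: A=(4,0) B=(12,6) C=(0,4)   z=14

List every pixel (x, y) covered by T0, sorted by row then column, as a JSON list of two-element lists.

T0:
  2·area = 56
  edge (4, 0)→(12, 6): d=(8,6) inclusive
  edge (12, 6)→(0, 4): d=(-12,-2) inclusive
  edge (0, 4)→(4, 0): d=(4,-4) inclusive
    (1,0)@(3, 1): e=[14,42,0] → █  [on edge]
    (2,0)@(5, 1): e=[2,46,8] → █
    (3,0)@(7, 1): e=[-10,50,16] → ·
    (0,1)@(1, 3): e=[42,14,0] → █  [on edge]
    (3,1)@(7, 3): e=[6,26,24] → █
    (4,1)@(9, 3): e=[-6,30,32] → ·
    (0,2)@(1, 5): e=[58,-10,8] → ·
    (1,2)@(3, 5): e=[46,-6,16] → ·
    (2,2)@(5, 5): e=[34,-2,24] → ·
    (3,2)@(7, 5): e=[22,2,32] → █
    (4,2)@(9, 5): e=[10,6,40] → █
    (5,2)@(11, 5): e=[-2,10,48] → ·
  covered (8 px):
    · █ █ · · · · · ·
    █ █ █ █ · · · · ·
    · · · █ █ · · · ·
    · · · · · · · · ·

Result: [[1,0],[2,0],[0,1],[1,1],[2,1],[3,1],[3,2],[4,2]]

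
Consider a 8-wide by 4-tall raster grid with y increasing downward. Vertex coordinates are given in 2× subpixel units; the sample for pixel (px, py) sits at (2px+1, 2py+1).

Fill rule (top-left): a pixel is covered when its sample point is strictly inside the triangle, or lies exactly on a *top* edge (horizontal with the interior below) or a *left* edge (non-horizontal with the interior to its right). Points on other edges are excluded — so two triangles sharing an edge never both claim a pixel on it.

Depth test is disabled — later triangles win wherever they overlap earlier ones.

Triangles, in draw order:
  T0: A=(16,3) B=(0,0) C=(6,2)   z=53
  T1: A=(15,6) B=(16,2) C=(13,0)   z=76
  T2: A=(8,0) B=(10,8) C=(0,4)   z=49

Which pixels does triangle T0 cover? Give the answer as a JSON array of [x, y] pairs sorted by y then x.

T0:
  2·area = 14  (B↔C swapped to make it positive)
  edge (16, 3)→(6, 2): d=(-10,-1) top-left  bias=+0
  edge (6, 2)→(0, 0): d=(-6,-2) top-left  bias=+0
  edge (0, 0)→(16, 3): d=(16,3) right/bottom  bias=-1
    (1,0)@(3, 1): e=[7,0,7] → #  [on edge]
    (2,0)@(5, 1): e=[9,4,1] → #
    (3,0)@(7, 1): e=[11,8,-5] → ·
    (1,1)@(3, 3): e=[-13,-12,39] → ·
    (2,1)@(5, 3): e=[-11,-8,33] → ·
    (4,1)@(9, 3): e=[-7,0,21] → ·  [on edge]
    (7,2)@(15, 5): e=[-21,0,35] → ·  [on edge]
  covered (2 px):
    · # # · · · · ·
    · · · · · · · ·
    · · · · · · · ·
    · · · · · · · ·
T1:
  2·area = 14  (B↔C swapped to make it positive)
  edge (15, 6)→(13, 0): d=(-2,-6) top-left  bias=+0
  edge (13, 0)→(16, 2): d=(3,2) right/bottom  bias=-1
  edge (16, 2)→(15, 6): d=(-1,4) right/bottom  bias=-1
    (7,1)@(15, 3): e=[6,5,3] → #
    (7,2)@(15, 5): e=[2,11,1] → #
    (7,3)@(15, 7): e=[-2,17,-1] → ·
  covered (2 px):
    · · · · · · · ·
    · · · · · · · #
    · · · · · · · #
    · · · · · · · ·
T2:
  2·area = 72
  edge (8, 0)→(10, 8): d=(2,8) right/bottom  bias=-1
  edge (10, 8)→(0, 4): d=(-10,-4) top-left  bias=+0
  edge (0, 4)→(8, 0): d=(8,-4) top-left  bias=+0
    (3,0)@(7, 1): e=[10,58,4] → #
    (4,0)@(9, 1): e=[-6,66,12] → ·
    (1,1)@(3, 3): e=[46,22,4] → #
    (2,1)@(5, 3): e=[30,30,12] → #
    (4,1)@(9, 3): e=[-2,46,28] → ·
    (1,2)@(3, 5): e=[50,2,20] → #
    (4,2)@(9, 5): e=[2,26,44] → #
    (5,2)@(11, 5): e=[-14,34,52] → ·
    (1,3)@(3, 7): e=[54,-18,36] → ·
    (2,3)@(5, 7): e=[38,-10,44] → ·
    (3,3)@(7, 7): e=[22,-2,52] → ·
    (4,3)@(9, 7): e=[6,6,60] → #
  covered (9 px):
    · · · # · · · ·
    · # # # · · · ·
    · # # # # · · ·
    · · · · # · · ·

Final: [[1,0],[2,0]]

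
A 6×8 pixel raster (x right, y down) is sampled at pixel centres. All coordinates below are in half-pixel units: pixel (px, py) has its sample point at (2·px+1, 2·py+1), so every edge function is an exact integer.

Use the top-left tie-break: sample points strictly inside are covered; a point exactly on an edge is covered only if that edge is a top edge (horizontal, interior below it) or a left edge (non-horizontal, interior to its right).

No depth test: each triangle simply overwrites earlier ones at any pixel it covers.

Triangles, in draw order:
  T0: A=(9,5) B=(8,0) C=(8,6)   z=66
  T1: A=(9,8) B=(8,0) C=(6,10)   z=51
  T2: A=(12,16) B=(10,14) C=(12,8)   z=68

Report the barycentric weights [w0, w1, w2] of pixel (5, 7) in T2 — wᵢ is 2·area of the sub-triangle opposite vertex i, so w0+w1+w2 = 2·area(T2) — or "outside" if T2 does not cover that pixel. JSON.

T0:
  2·area = 6  (B↔C swapped to make it positive)
  edge (9, 5)→(8, 6): d=(-1,1) right/bottom  bias=-1
  edge (8, 6)→(8, 0): d=(0,-6) top-left  bias=+0
  edge (8, 0)→(9, 5): d=(1,5) right/bottom  bias=-1
    (5,1)@(11, 3): e=[0,18,-12] → ·  [on edge]
    (4,2)@(9, 5): e=[0,6,0] → ·  [on edge]
    (3,3)@(7, 7): e=[0,-6,12] → ·  [on edge]
    (2,4)@(5, 9): e=[0,-18,24] → ·  [on edge]
    (1,5)@(3, 11): e=[0,-30,36] → ·  [on edge]
    (0,6)@(1, 13): e=[0,-42,48] → ·  [on edge]
    (5,7)@(11, 15): e=[-12,18,0] → ·  [on edge]
  covered (0 px):
    · · · · · ·
    · · · · · ·
    · · · · · ·
    · · · · · ·
    · · · · · ·
    · · · · · ·
    · · · · · ·
    · · · · · ·
T1:
  2·area = 26  (B↔C swapped to make it positive)
  edge (9, 8)→(6, 10): d=(-3,2) right/bottom  bias=-1
  edge (6, 10)→(8, 0): d=(2,-10) top-left  bias=+0
  edge (8, 0)→(9, 8): d=(1,8) right/bottom  bias=-1
    (3,2)@(7, 5): e=[13,0,13] → █  [on edge]
    (4,2)@(9, 5): e=[9,20,-3] → ·
    (3,3)@(7, 7): e=[7,4,15] → █
    (4,3)@(9, 7): e=[3,24,-1] → ·
    (3,4)@(7, 9): e=[1,8,17] → █
    (4,4)@(9, 9): e=[-3,28,1] → ·
    (3,5)@(7, 11): e=[-5,12,19] → ·
    (2,7)@(5, 15): e=[-13,0,39] → ·  [on edge]
  covered (3 px):
    · · · · · ·
    · · · · · ·
    · · · █ · ·
    · · · █ · ·
    · · · █ · ·
    · · · · · ·
    · · · · · ·
    · · · · · ·
T2:
  2·area = 16
  edge (12, 16)→(10, 14): d=(-2,-2) top-left  bias=+0
  edge (10, 14)→(12, 8): d=(2,-6) top-left  bias=+0
  edge (12, 8)→(12, 16): d=(0,8) right/bottom  bias=-1
    (0,2)@(1, 5): e=[0,-72,88] → ·  [on edge]
    (1,3)@(3, 7): e=[0,-56,72] → ·  [on edge]
    (2,4)@(5, 9): e=[0,-40,56] → ·  [on edge]
    (3,5)@(7, 11): e=[0,-24,40] → ·  [on edge]
    (5,5)@(11, 11): e=[8,0,8] → █  [on edge]
    (4,6)@(9, 13): e=[0,-8,24] → ·  [on edge]
    (5,6)@(11, 13): e=[4,4,8] → █
    (5,7)@(11, 15): e=[0,8,8] → █  [on edge]
  covered (3 px):
    · · · · · ·
    · · · · · ·
    · · · · · ·
    · · · · · ·
    · · · · · ·
    · · · · · █
    · · · · · █
    · · · · · █

Final: [8,8,0]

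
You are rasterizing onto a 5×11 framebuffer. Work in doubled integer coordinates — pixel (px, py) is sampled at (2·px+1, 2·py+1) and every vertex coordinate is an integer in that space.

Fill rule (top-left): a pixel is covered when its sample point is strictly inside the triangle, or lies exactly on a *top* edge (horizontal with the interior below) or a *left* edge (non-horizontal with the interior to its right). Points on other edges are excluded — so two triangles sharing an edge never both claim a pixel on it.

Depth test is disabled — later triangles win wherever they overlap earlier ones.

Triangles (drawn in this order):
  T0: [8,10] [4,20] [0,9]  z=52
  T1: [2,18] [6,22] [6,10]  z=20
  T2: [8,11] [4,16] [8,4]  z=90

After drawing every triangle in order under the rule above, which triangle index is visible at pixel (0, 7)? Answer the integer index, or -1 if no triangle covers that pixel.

T0:
  2·area = 84
  edge (8, 10)→(4, 20): d=(-4,10) right/bottom  bias=-1
  edge (4, 20)→(0, 9): d=(-4,-11) top-left  bias=+0
  edge (0, 9)→(8, 10): d=(8,1) right/bottom  bias=-1
    (0,5)@(1, 11): e=[66,3,15] → #
    (1,5)@(3, 11): e=[46,25,13] → #
    (2,5)@(5, 11): e=[26,47,11] → #
    (3,5)@(7, 11): e=[6,69,9] → #
    (4,5)@(9, 11): e=[-14,91,7] → ·
    (0,6)@(1, 13): e=[58,-5,31] → ·
    (1,6)@(3, 13): e=[38,17,29] → #
    (3,6)@(7, 13): e=[-2,61,25] → ·
    (1,7)@(3, 15): e=[30,9,45] → #
    (3,7)@(7, 15): e=[-10,53,41] → ·
    (1,8)@(3, 17): e=[22,1,61] → #
    (3,8)@(7, 17): e=[-18,45,57] → ·
  covered (10 px):
    · · · · ·
    · · · · ·
    · · · · ·
    · · · · ·
    · · · · ·
    # # # # ·
    · # # · ·
    · # # · ·
    · # # · ·
    · · · · ·
    · · · · ·
T1:
  2·area = 48  (B↔C swapped to make it positive)
  edge (2, 18)→(6, 10): d=(4,-8) top-left  bias=+0
  edge (6, 10)→(6, 22): d=(0,12) right/bottom  bias=-1
  edge (6, 22)→(2, 18): d=(-4,-4) top-left  bias=+0
    (2,6)@(5, 13): e=[4,12,32] → #
    (3,6)@(7, 13): e=[20,-12,40] → ·
    (2,7)@(5, 15): e=[12,12,24] → #
    (3,7)@(7, 15): e=[28,-12,32] → ·
    (0,8)@(1, 17): e=[-12,60,0] → ·  [on edge]
    (1,8)@(3, 17): e=[4,36,8] → #
    (3,8)@(7, 17): e=[36,-12,24] → ·
    (1,9)@(3, 19): e=[12,36,0] → #  [on edge]
    (3,9)@(7, 19): e=[44,-12,16] → ·
    (1,10)@(3, 21): e=[20,36,-8] → ·
    (2,10)@(5, 21): e=[36,12,0] → #  [on edge]
    (3,10)@(7, 21): e=[52,-12,8] → ·
  covered (7 px):
    · · · · ·
    · · · · ·
    · · · · ·
    · · · · ·
    · · · · ·
    · · · · ·
    · · # · ·
    · · # · ·
    · # # · ·
    · # # · ·
    · · # · ·
T2:
  2·area = 28
  edge (8, 11)→(4, 16): d=(-4,5) right/bottom  bias=-1
  edge (4, 16)→(8, 4): d=(4,-12) top-left  bias=+0
  edge (8, 4)→(8, 11): d=(0,7) right/bottom  bias=-1
    (4,0)@(9, 1): e=[35,0,-7] → ·  [on edge]
    (3,3)@(7, 7): e=[21,0,7] → #  [on edge]
    (4,3)@(9, 7): e=[11,24,-7] → ·
    (3,4)@(7, 9): e=[13,8,7] → #
    (4,4)@(9, 9): e=[3,32,-7] → ·
    (3,5)@(7, 11): e=[5,16,7] → #
    (4,5)@(9, 11): e=[-5,40,-7] → ·
    (2,6)@(5, 13): e=[7,0,21] → #  [on edge]
    (3,6)@(7, 13): e=[-3,24,7] → ·
    (2,7)@(5, 15): e=[-1,8,21] → ·
    (1,9)@(3, 19): e=[-7,0,35] → ·  [on edge]
  covered (4 px):
    · · · · ·
    · · · · ·
    · · · · ·
    · · · # ·
    · · · # ·
    · · · # ·
    · · # · ·
    · · · · ·
    · · · · ·
    · · · · ·
    · · · · ·

Z-buffer (winner per pixel, '.' = empty):
  . . . . .
  . . . . .
  . . . . .
  . . . 2 .
  . . . 2 .
  0 0 0 2 .
  . 0 2 . .
  . 0 1 . .
  . 1 1 . .
  . 1 1 . .
  . . 1 . .

Answer: -1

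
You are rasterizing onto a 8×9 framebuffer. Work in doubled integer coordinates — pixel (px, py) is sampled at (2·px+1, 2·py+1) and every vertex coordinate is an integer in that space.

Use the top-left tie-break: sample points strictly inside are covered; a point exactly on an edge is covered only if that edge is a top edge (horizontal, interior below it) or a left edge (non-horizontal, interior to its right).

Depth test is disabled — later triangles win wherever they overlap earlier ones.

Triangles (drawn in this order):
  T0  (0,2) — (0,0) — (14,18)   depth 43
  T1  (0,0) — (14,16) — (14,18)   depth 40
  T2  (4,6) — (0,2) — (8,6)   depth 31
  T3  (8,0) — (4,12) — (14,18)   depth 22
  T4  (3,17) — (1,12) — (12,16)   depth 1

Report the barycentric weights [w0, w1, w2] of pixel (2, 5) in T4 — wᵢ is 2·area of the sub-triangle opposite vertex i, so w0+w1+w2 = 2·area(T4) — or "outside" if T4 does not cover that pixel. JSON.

T0:
  2·area = 28
  edge (0, 2)→(0, 0): d=(0,-2) top-left  bias=+0
  edge (0, 0)→(14, 18): d=(14,18) right/bottom  bias=-1
  edge (14, 18)→(0, 2): d=(-14,-16) top-left  bias=+0
    (0,1)@(1, 3): e=[2,24,2] → █
    (1,1)@(3, 3): e=[6,-12,34] → ·
    (0,2)@(1, 5): e=[2,52,-26] → ·
    (1,2)@(3, 5): e=[6,16,6] → █
    (2,2)@(5, 5): e=[10,-20,38] → ·
    (1,3)@(3, 7): e=[6,44,-22] → ·
    (2,3)@(5, 7): e=[10,8,10] → █
    (3,3)@(7, 7): e=[14,-28,42] → ·
    (2,4)@(5, 9): e=[10,36,-18] → ·
    (3,4)@(7, 9): e=[14,0,14] → ·  [on edge]
  covered (3 px):
    · · · · · · · ·
    █ · · · · · · ·
    · █ · · · · · ·
    · · █ · · · · ·
    · · · · · · · ·
    · · · · · · · ·
    · · · · · · · ·
    · · · · · · · ·
    · · · · · · · ·
T1:
  2·area = 28
  edge (0, 0)→(14, 16): d=(14,16) right/bottom  bias=-1
  edge (14, 16)→(14, 18): d=(0,2) right/bottom  bias=-1
  edge (14, 18)→(0, 0): d=(-14,-18) top-left  bias=+0
    (3,4)@(7, 9): e=[14,14,0] → █  [on edge]
    (4,4)@(9, 9): e=[-18,10,36] → ·
    (3,5)@(7, 11): e=[42,14,-28] → ·
    (4,5)@(9, 11): e=[10,10,8] → █
    (5,5)@(11, 11): e=[-22,6,44] → ·
    (4,6)@(9, 13): e=[38,10,-20] → ·
    (5,6)@(11, 13): e=[6,6,16] → █
    (6,6)@(13, 13): e=[-26,2,52] → ·
    (5,7)@(11, 15): e=[34,6,-12] → ·
    (6,7)@(13, 15): e=[2,2,24] → █
    (7,7)@(15, 15): e=[-30,-2,60] → ·
    (6,8)@(13, 17): e=[30,2,-4] → ·
  covered (4 px):
    · · · · · · · ·
    · · · · · · · ·
    · · · · · · · ·
    · · · · · · · ·
    · · · █ · · · ·
    · · · · █ · · ·
    · · · · · █ · ·
    · · · · · · █ ·
    · · · · · · · ·
T2:
  2·area = 16
  edge (4, 6)→(0, 2): d=(-4,-4) top-left  bias=+0
  edge (0, 2)→(8, 6): d=(8,4) right/bottom  bias=-1
  edge (8, 6)→(4, 6): d=(-4,0) right/bottom  bias=-1
    (0,1)@(1, 3): e=[0,4,12] → █  [on edge]
    (1,1)@(3, 3): e=[8,-4,12] → ·
    (0,2)@(1, 5): e=[-8,20,4] → ·
    (1,2)@(3, 5): e=[0,12,4] → █  [on edge]
    (2,2)@(5, 5): e=[8,4,4] → █
    (3,2)@(7, 5): e=[16,-4,4] → ·
    (1,3)@(3, 7): e=[-8,28,-4] → ·
    (2,3)@(5, 7): e=[0,20,-4] → ·  [on edge]
    (3,4)@(7, 9): e=[0,28,-12] → ·  [on edge]
    (4,5)@(9, 11): e=[0,36,-20] → ·  [on edge]
    (5,6)@(11, 13): e=[0,44,-28] → ·  [on edge]
    (6,7)@(13, 15): e=[0,52,-36] → ·  [on edge]
    (7,8)@(15, 17): e=[0,60,-44] → ·  [on edge]
  covered (3 px):
    · · · · · · · ·
    █ · · · · · · ·
    · █ █ · · · · ·
    · · · · · · · ·
    · · · · · · · ·
    · · · · · · · ·
    · · · · · · · ·
    · · · · · · · ·
    · · · · · · · ·
T3:
  2·area = 144  (B↔C swapped to make it positive)
  edge (8, 0)→(14, 18): d=(6,18) right/bottom  bias=-1
  edge (14, 18)→(4, 12): d=(-10,-6) top-left  bias=+0
  edge (4, 12)→(8, 0): d=(4,-12) top-left  bias=+0
    (3,1)@(7, 3): e=[36,108,0] → █  [on edge]
    (4,1)@(9, 3): e=[0,120,24] → ·  [on edge]
    (3,2)@(7, 5): e=[48,88,8] → █
    (4,2)@(9, 5): e=[12,100,32] → █
    (5,2)@(11, 5): e=[-24,112,56] → ·
    (3,3)@(7, 7): e=[60,68,16] → █
    (5,3)@(11, 7): e=[-12,92,64] → ·
    (2,4)@(5, 9): e=[108,36,0] → █  [on edge]
    (5,4)@(11, 9): e=[0,72,72] → ·  [on edge]
    (2,5)@(5, 11): e=[120,16,8] → █
    (5,5)@(11, 11): e=[12,52,80] → █
    (6,5)@(13, 11): e=[-24,64,104] → ·
    (1,7)@(3, 15): e=[180,-36,0] → ·  [on edge]
    (4,7)@(9, 15): e=[72,0,72] → █  [on edge]
    (6,7)@(13, 15): e=[0,24,120] → ·  [on edge]
  covered (18 px):
    · · · · · · · ·
    · · · █ · · · ·
    · · · █ █ · · ·
    · · · █ █ · · ·
    · · █ █ █ · · ·
    · · █ █ █ █ · ·
    · · · █ █ █ · ·
    · · · · █ █ · ·
    · · · · · · █ ·
T4:
  2·area = 47
  edge (3, 17)→(1, 12): d=(-2,-5) top-left  bias=+0
  edge (1, 12)→(12, 16): d=(11,4) right/bottom  bias=-1
  edge (12, 16)→(3, 17): d=(-9,1) right/bottom  bias=-1
    (1,6)@(3, 13): e=[8,3,36] → █
    (2,6)@(5, 13): e=[18,-5,34] → ·
    (1,7)@(3, 15): e=[4,25,18] → █
    (2,7)@(5, 15): e=[14,17,16] → █
    (3,7)@(7, 15): e=[24,9,14] → █
    (4,7)@(9, 15): e=[34,1,12] → █
    (5,7)@(11, 15): e=[44,-7,10] → ·
    (1,8)@(3, 17): e=[0,47,0] → ·  [on edge]
    (2,8)@(5, 17): e=[10,39,-2] → ·
    (3,8)@(7, 17): e=[20,31,-4] → ·
    (4,8)@(9, 17): e=[30,23,-6] → ·
  covered (5 px):
    · · · · · · · ·
    · · · · · · · ·
    · · · · · · · ·
    · · · · · · · ·
    · · · · · · · ·
    · · · · · · · ·
    · █ · · · · · ·
    · █ █ █ █ · · ·
    · · · · · · · ·

Final: "outside"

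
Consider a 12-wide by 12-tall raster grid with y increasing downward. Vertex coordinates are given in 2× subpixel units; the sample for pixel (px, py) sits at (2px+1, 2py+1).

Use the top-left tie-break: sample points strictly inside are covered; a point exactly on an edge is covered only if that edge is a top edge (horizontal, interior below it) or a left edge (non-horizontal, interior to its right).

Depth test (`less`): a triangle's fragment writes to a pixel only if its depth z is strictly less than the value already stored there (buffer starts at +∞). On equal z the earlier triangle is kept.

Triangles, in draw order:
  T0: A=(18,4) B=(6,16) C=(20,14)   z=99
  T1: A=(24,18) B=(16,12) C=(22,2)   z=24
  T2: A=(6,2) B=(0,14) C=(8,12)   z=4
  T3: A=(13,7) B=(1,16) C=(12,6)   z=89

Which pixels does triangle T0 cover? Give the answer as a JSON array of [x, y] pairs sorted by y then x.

T0:
  2·area = 144  (B↔C swapped to make it positive)
  edge (18, 4)→(20, 14): d=(2,10) right/bottom  bias=-1
  edge (20, 14)→(6, 16): d=(-14,2) right/bottom  bias=-1
  edge (6, 16)→(18, 4): d=(12,-12) top-left  bias=+0
    (10,0)@(21, 1): e=[-36,180,0] → ·  [on edge]
    (9,1)@(19, 3): e=[-12,156,0] → ·  [on edge]
    (8,2)@(17, 5): e=[12,132,0] → █  [on edge]
    (9,2)@(19, 5): e=[-8,128,24] → ·
    (7,3)@(15, 7): e=[36,108,0] → █  [on edge]
    (9,3)@(19, 7): e=[-4,100,48] → ·
    (6,4)@(13, 9): e=[60,84,0] → █  [on edge]
    (9,4)@(19, 9): e=[0,72,72] → ·  [on edge]
    (5,5)@(11, 11): e=[84,60,0] → █  [on edge]
    (9,5)@(19, 11): e=[4,44,96] → █
    (10,5)@(21, 11): e=[-16,40,120] → ·
    (4,6)@(9, 13): e=[108,36,0] → █  [on edge]
    (3,7)@(7, 15): e=[132,12,0] → █  [on edge]
    (6,7)@(13, 15): e=[72,0,72] → ·  [on edge]
    (2,8)@(5, 17): e=[156,-12,0] → ·  [on edge]
    (1,9)@(3, 19): e=[180,-36,0] → ·  [on edge]
    (10,9)@(21, 19): e=[0,-72,216] → ·  [on edge]
    (0,10)@(1, 21): e=[204,-60,0] → ·  [on edge]
  covered (20 px):
    · · · · · · · · · · · ·
    · · · · · · · · · · · ·
    · · · · · · · · █ · · ·
    · · · · · · · █ █ · · ·
    · · · · · · █ █ █ · · ·
    · · · · · █ █ █ █ █ · ·
    · · · · █ █ █ █ █ █ · ·
    · · · █ █ █ · · · · · ·
    · · · · · · · · · · · ·
    · · · · · · · · · · · ·
    · · · · · · · · · · · ·
    · · · · · · · · · · · ·
T1:
  2·area = 116
  edge (24, 18)→(16, 12): d=(-8,-6) top-left  bias=+0
  edge (16, 12)→(22, 2): d=(6,-10) top-left  bias=+0
  edge (22, 2)→(24, 18): d=(2,16) right/bottom  bias=-1
    (10,2)@(21, 5): e=[86,8,22] → █
    (11,2)@(23, 5): e=[98,28,-10] → ·
    (9,3)@(19, 7): e=[58,0,58] → █  [on edge]
    (11,3)@(23, 7): e=[82,40,-6] → ·
    (9,4)@(19, 9): e=[42,12,62] → █
    (11,4)@(23, 9): e=[66,52,-2] → ·
    (8,5)@(17, 11): e=[14,4,98] → █
    (11,5)@(23, 11): e=[50,64,2] → █
    (8,6)@(17, 13): e=[-2,16,102] → ·
    (9,6)@(19, 13): e=[10,36,70] → █
    (9,7)@(19, 15): e=[-6,48,74] → ·
    (10,7)@(21, 15): e=[6,68,42] → █
    (6,8)@(13, 17): e=[-58,0,174] → ·  [on edge]
  covered (15 px):
    · · · · · · · · · · · ·
    · · · · · · · · · · · ·
    · · · · · · · · · · █ ·
    · · · · · · · · · █ █ ·
    · · · · · · · · · █ █ ·
    · · · · · · · · █ █ █ █
    · · · · · · · · · █ █ █
    · · · · · · · · · · █ █
    · · · · · · · · · · · █
    · · · · · · · · · · · ·
    · · · · · · · · · · · ·
    · · · · · · · · · · · ·
T2:
  2·area = 84  (B↔C swapped to make it positive)
  edge (6, 2)→(8, 12): d=(2,10) right/bottom  bias=-1
  edge (8, 12)→(0, 14): d=(-8,2) right/bottom  bias=-1
  edge (0, 14)→(6, 2): d=(6,-12) top-left  bias=+0
    (2,2)@(5, 5): e=[16,62,6] → █
    (3,2)@(7, 5): e=[-4,58,30] → ·
    (2,3)@(5, 7): e=[20,46,18] → █
    (3,3)@(7, 7): e=[0,42,42] → ·  [on edge]
    (1,4)@(3, 9): e=[44,34,6] → █
    (3,4)@(7, 9): e=[4,26,54] → █
    (4,4)@(9, 9): e=[-16,22,78] → ·
    (1,5)@(3, 11): e=[48,18,18] → █
    (4,5)@(9, 11): e=[-12,6,90] → ·
    (0,6)@(1, 13): e=[72,6,6] → █
    (2,6)@(5, 13): e=[32,-2,54] → ·
    (3,6)@(7, 13): e=[12,-6,78] → ·
    (4,8)@(9, 17): e=[0,-42,126] → ·  [on edge]
  covered (10 px):
    · · · · · · · · · · · ·
    · · · · · · · · · · · ·
    · · █ · · · · · · · · ·
    · · █ · · · · · · · · ·
    · █ █ █ · · · · · · · ·
    · █ █ █ · · · · · · · ·
    █ █ · · · · · · · · · ·
    · · · · · · · · · · · ·
    · · · · · · · · · · · ·
    · · · · · · · · · · · ·
    · · · · · · · · · · · ·
    · · · · · · · · · · · ·
T3:
  2·area = 21
  edge (13, 7)→(1, 16): d=(-12,9) right/bottom  bias=-1
  edge (1, 16)→(12, 6): d=(11,-10) top-left  bias=+0
  edge (12, 6)→(13, 7): d=(1,1) right/bottom  bias=-1
    (3,0)@(7, 1): e=[126,-105,0] → ·  [on edge]
    (10,0)@(21, 1): e=[0,35,-14] → ·  [on edge]
    (4,1)@(9, 3): e=[84,-63,0] → ·  [on edge]
    (5,2)@(11, 5): e=[42,-21,0] → ·  [on edge]
    (5,3)@(11, 7): e=[18,1,2] → █
    (6,3)@(13, 7): e=[0,21,0] → ·  [on edge]
    (4,4)@(9, 9): e=[12,3,6] → █
    (5,4)@(11, 9): e=[-6,23,4] → ·
    (7,4)@(15, 9): e=[-42,63,0] → ·  [on edge]
    (3,5)@(7, 11): e=[6,5,10] → █
    (4,5)@(9, 11): e=[-12,25,8] → ·
    (8,5)@(17, 11): e=[-84,105,0] → ·  [on edge]
    (2,6)@(5, 13): e=[0,7,14] → ·  [on edge]
    (9,6)@(19, 13): e=[-126,147,0] → ·  [on edge]
    (10,7)@(21, 15): e=[-168,189,0] → ·  [on edge]
    (11,8)@(23, 17): e=[-210,231,0] → ·  [on edge]
  covered (3 px):
    · · · · · · · · · · · ·
    · · · · · · · · · · · ·
    · · · · · · · · · · · ·
    · · · · · █ · · · · · ·
    · · · · █ · · · · · · ·
    · · · █ · · · · · · · ·
    · · · · · · · · · · · ·
    · · · · · · · · · · · ·
    · · · · · · · · · · · ·
    · · · · · · · · · · · ·
    · · · · · · · · · · · ·
    · · · · · · · · · · · ·

Result: [[8,2],[7,3],[8,3],[6,4],[7,4],[8,4],[5,5],[6,5],[7,5],[8,5],[9,5],[4,6],[5,6],[6,6],[7,6],[8,6],[9,6],[3,7],[4,7],[5,7]]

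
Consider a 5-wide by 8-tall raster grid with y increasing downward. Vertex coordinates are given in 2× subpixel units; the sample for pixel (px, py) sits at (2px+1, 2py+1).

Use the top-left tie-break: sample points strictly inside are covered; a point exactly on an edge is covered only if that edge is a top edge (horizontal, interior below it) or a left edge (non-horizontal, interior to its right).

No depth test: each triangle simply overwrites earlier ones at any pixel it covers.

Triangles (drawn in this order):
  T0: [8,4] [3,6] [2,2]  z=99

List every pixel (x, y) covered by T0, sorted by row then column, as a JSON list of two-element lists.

T0:
  2·area = 22
  edge (8, 4)→(3, 6): d=(-5,2) right/bottom  bias=-1
  edge (3, 6)→(2, 2): d=(-1,-4) top-left  bias=+0
  edge (2, 2)→(8, 4): d=(6,2) right/bottom  bias=-1
    (1,1)@(3, 3): e=[15,3,4] → #
    (2,1)@(5, 3): e=[11,11,0] → ·  [on edge]
    (1,2)@(3, 5): e=[5,1,16] → #
    (2,2)@(5, 5): e=[1,9,12] → #
    (3,2)@(7, 5): e=[-3,17,8] → ·
    (1,3)@(3, 7): e=[-5,-1,28] → ·
    (2,3)@(5, 7): e=[-9,7,24] → ·
  covered (3 px):
    · · · · ·
    · # · · ·
    · # # · ·
    · · · · ·
    · · · · ·
    · · · · ·
    · · · · ·
    · · · · ·

Final: [[1,1],[1,2],[2,2]]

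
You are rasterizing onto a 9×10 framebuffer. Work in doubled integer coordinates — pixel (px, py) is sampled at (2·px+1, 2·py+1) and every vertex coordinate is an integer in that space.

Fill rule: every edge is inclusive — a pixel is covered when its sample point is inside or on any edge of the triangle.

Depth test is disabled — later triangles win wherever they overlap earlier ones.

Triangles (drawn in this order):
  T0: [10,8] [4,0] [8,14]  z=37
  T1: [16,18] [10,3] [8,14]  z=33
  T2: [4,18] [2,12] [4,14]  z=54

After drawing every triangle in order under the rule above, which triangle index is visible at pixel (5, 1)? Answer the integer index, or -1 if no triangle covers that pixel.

T0:
  2·area = 52  (B↔C swapped to make it positive)
  edge (10, 8)→(8, 14): d=(-2,6) inclusive
  edge (8, 14)→(4, 0): d=(-4,-14) inclusive
  edge (4, 0)→(10, 8): d=(6,8) inclusive
    (2,1)@(5, 3): e=[40,2,10] → █
    (3,1)@(7, 3): e=[28,30,-6] → ·
    (2,2)@(5, 5): e=[36,-6,22] → ·
    (3,2)@(7, 5): e=[24,22,6] → █
    (4,2)@(9, 5): e=[12,50,-10] → ·
    (5,2)@(11, 5): e=[0,78,-26] → ·  [on edge]
    (3,3)@(7, 7): e=[20,14,18] → █
    (4,3)@(9, 7): e=[8,42,2] → █
    (5,3)@(11, 7): e=[-4,70,-14] → ·
    (3,4)@(7, 9): e=[16,6,30] → █
    (5,4)@(11, 9): e=[-8,62,-2] → ·
    (3,5)@(7, 11): e=[12,-2,42] → ·
    (4,5)@(9, 11): e=[0,26,26] → █  [on edge]
    (3,8)@(7, 17): e=[0,-26,78] → ·  [on edge]
  covered (7 px):
    · · · · · · · · ·
    · · █ · · · · · ·
    · · · █ · · · · ·
    · · · █ █ · · · ·
    · · · █ █ · · · ·
    · · · · █ · · · ·
    · · · · · · · · ·
    · · · · · · · · ·
    · · · · · · · · ·
    · · · · · · · · ·
T1:
  2·area = 96  (B↔C swapped to make it positive)
  edge (16, 18)→(8, 14): d=(-8,-4) inclusive
  edge (8, 14)→(10, 3): d=(2,-11) inclusive
  edge (10, 3)→(16, 18): d=(6,15) inclusive
    (5,3)@(11, 7): e=[68,19,9] → █
    (6,3)@(13, 7): e=[76,41,-21] → ·
    (4,4)@(9, 9): e=[44,1,51] → █
    (6,4)@(13, 9): e=[60,45,-9] → ·
    (4,5)@(9, 11): e=[28,5,63] → █
    (6,5)@(13, 11): e=[44,49,3] → █
    (7,5)@(15, 11): e=[52,71,-27] → ·
    (4,6)@(9, 13): e=[12,9,75] → █
    (7,6)@(15, 13): e=[36,75,-15] → ·
    (4,7)@(9, 15): e=[-4,13,87] → ·
    (5,7)@(11, 15): e=[4,35,57] → █
    (7,7)@(15, 15): e=[20,79,-3] → ·
  covered (12 px):
    · · · · · · · · ·
    · · · · · · · · ·
    · · · · · · · · ·
    · · · · · █ · · ·
    · · · · █ █ · · ·
    · · · · █ █ █ · ·
    · · · · █ █ █ · ·
    · · · · · █ █ · ·
    · · · · · · · █ ·
    · · · · · · · · ·
T2:
  2·area = 8
  edge (4, 18)→(2, 12): d=(-2,-6) inclusive
  edge (2, 12)→(4, 14): d=(2,2) inclusive
  edge (4, 14)→(4, 18): d=(0,4) inclusive
    (0,4)@(1, 9): e=[0,-4,12] → ·  [on edge]
    (0,5)@(1, 11): e=[-4,0,12] → ·  [on edge]
    (1,6)@(3, 13): e=[4,0,4] → █  [on edge]
    (2,6)@(5, 13): e=[16,-4,-4] → ·
    (1,7)@(3, 15): e=[0,4,4] → █  [on edge]
    (2,7)@(5, 15): e=[12,0,-4] → ·  [on edge]
    (1,8)@(3, 17): e=[-4,8,4] → ·
    (3,8)@(7, 17): e=[20,0,-12] → ·  [on edge]
    (4,9)@(9, 19): e=[28,0,-20] → ·  [on edge]
  covered (2 px):
    · · · · · · · · ·
    · · · · · · · · ·
    · · · · · · · · ·
    · · · · · · · · ·
    · · · · · · · · ·
    · · · · · · · · ·
    · █ · · · · · · ·
    · █ · · · · · · ·
    · · · · · · · · ·
    · · · · · · · · ·

Z-buffer (winner per pixel, '.' = empty):
  . . . . . . . . .
  . . 0 . . . . . .
  . . . 0 . . . . .
  . . . 0 0 1 . . .
  . . . 0 1 1 . . .
  . . . . 1 1 1 . .
  . 2 . . 1 1 1 . .
  . 2 . . . 1 1 . .
  . . . . . . . 1 .
  . . . . . . . . .

Answer: -1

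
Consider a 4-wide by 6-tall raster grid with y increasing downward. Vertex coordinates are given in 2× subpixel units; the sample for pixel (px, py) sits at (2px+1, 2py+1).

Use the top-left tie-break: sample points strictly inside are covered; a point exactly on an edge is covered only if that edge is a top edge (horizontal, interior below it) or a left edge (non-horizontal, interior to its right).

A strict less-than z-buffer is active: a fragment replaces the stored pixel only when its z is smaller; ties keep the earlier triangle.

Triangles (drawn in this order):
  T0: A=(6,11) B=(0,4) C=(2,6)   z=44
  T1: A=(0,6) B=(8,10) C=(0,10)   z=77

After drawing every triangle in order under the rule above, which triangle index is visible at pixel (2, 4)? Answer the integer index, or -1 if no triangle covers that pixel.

T0:
  2·area = 2
  edge (6, 11)→(0, 4): d=(-6,-7) top-left  bias=+0
  edge (0, 4)→(2, 6): d=(2,2) right/bottom  bias=-1
  edge (2, 6)→(6, 11): d=(4,5) right/bottom  bias=-1
    (0,2)@(1, 5): e=[1,0,1] → .  [on edge]
    (1,3)@(3, 7): e=[3,0,-1] → .  [on edge]
    (2,4)@(5, 9): e=[5,0,-3] → .  [on edge]
    (3,5)@(7, 11): e=[7,0,-5] → .  [on edge]
  covered (0 px):
    . . . .
    . . . .
    . . . .
    . . . .
    . . . .
    . . . .
T1:
  2·area = 32
  edge (0, 6)→(8, 10): d=(8,4) right/bottom  bias=-1
  edge (8, 10)→(0, 10): d=(-8,0) right/bottom  bias=-1
  edge (0, 10)→(0, 6): d=(0,-4) top-left  bias=+0
    (0,3)@(1, 7): e=[4,24,4] → X
    (1,3)@(3, 7): e=[-4,24,12] → .
    (0,4)@(1, 9): e=[20,8,4] → X
    (1,4)@(3, 9): e=[12,8,12] → X
    (2,4)@(5, 9): e=[4,8,20] → X
    (3,4)@(7, 9): e=[-4,8,28] → .
    (0,5)@(1, 11): e=[36,-8,4] → .
    (1,5)@(3, 11): e=[28,-8,12] → .
    (2,5)@(5, 11): e=[20,-8,20] → .
  covered (4 px):
    . . . .
    . . . .
    . . . .
    X . . .
    X X X .
    . . . .

Z-buffer (winner per pixel, '.' = empty):
  . . . .
  . . . .
  . . . .
  1 . . .
  1 1 1 .
  . . . .

Answer: 1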